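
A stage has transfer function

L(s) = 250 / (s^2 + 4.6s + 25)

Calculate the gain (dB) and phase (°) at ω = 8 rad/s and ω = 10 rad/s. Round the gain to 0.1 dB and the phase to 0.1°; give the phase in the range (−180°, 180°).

ω = 8: 13.4 dB, -136.7°; ω = 10: 9.1 dB, -148.5°

At s = jω = j8:
quadratic: (j8)² + 4.6·j8 + 25 = -39 + j36.8 → |·| ≈ 53.621, ∠ ≈ 136.66°
|L| = 250 / 53.621 ≈ 4.6624
Gain = 20 log₁₀(4.6624) ≈ 13.37 dB
∠L = 0.00° − 136.66° = -136.66°

At s = jω = j10:
quadratic: (j10)² + 4.6·j10 + 25 = -75 + j46 → |·| ≈ 87.983, ∠ ≈ 148.48°
|L| = 250 / 87.983 ≈ 2.8415
Gain = 20 log₁₀(2.8415) ≈ 9.07 dB
∠L = 0.00° − 148.48° = -148.48°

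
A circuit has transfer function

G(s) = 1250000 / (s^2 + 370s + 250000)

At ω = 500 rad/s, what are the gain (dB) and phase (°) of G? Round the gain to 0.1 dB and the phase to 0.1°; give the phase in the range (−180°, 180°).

At s = jω = j500:
quadratic: (j500)² + 370·j500 + 250000 = 0 + j185000 → |·| ≈ 1.85e+05, ∠ ≈ 90.00°
|G| = 1250000 / 1.85e+05 ≈ 6.7568
Gain = 20 log₁₀(6.7568) ≈ 16.59 dB
∠G = 0.00° − 90.00° = -90.00°

16.6 dB, -90.0°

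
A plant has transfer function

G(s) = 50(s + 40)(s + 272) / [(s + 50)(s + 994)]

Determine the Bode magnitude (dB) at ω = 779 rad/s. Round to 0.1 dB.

At s = jω = j779:
zero (s+40): 40 + j779 → |·| = √(40²+779²) = √608441 ≈ 780.03, ∠ = arctan(779/40) ≈ 87.06°
zero (s+272): 272 + j779 → |·| = √(272²+779²) = √680825 ≈ 825.12, ∠ = arctan(779/272) ≈ 70.75°
pole (s+50): 50 + j779 → |·| = √(50²+779²) = √609341 ≈ 780.6, ∠ = arctan(779/50) ≈ 86.33°
pole (s+994): 994 + j779 → |·| = √(994²+779²) = √1594877 ≈ 1262.9, ∠ = arctan(779/994) ≈ 38.09°
|G| = 50 · 6.4362e+05 / 9.8582e+05 ≈ 32.644
Gain = 20 log₁₀(32.644) ≈ 30.28 dB

30.3 dB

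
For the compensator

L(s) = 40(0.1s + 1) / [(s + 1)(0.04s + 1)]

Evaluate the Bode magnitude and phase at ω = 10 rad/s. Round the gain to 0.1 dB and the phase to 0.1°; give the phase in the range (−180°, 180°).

At ω = 10 rad/s:
zero (1 + j10·0.1) = 1 + j1 → |·| ≈ 1.4142, ∠ ≈ 45.00°
pole (1 + j10·1) = 1 + j10 → |·| ≈ 10.05, ∠ ≈ 84.29°
pole (1 + j10·0.04) = 1 + j0.4 → |·| ≈ 1.077, ∠ ≈ 21.80°
|L| = 40 · 1.4142 / (10.05 · 1.077) ≈ 5.2262
Gain = 20 log₁₀(5.2262) ≈ 14.36 dB
∠L = (45.00°) − (84.29° + 21.80°) = -61.09°

14.4 dB, -61.1°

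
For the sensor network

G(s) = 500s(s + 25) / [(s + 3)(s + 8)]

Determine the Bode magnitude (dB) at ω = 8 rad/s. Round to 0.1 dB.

At s = jω = j8:
zero (s+25): 25 + j8 → |·| = √(25²+8²) = √689 ≈ 26.249, ∠ = arctan(8/25) ≈ 17.74°
zero at origin: s = j8 → |·| = 8, ∠ = 90.00°
pole (s+3): 3 + j8 → |·| = √(3²+8²) = √73 ≈ 8.544, ∠ = arctan(8/3) ≈ 69.44°
pole (s+8): 8 + j8 → |·| = √(8²+8²) = √128 ≈ 11.314, ∠ = arctan(8/8) ≈ 45.00°
|G| = 500 · 209.99 / 96.667 ≈ 1086.2
Gain = 20 log₁₀(1086.2) ≈ 60.72 dB

60.7 dB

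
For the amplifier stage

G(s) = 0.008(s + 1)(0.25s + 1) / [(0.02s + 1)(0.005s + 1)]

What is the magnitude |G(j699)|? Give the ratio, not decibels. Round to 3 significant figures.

19.2

At ω = 699 rad/s:
zero (1 + j699·1) = 1 + j699 → |·| ≈ 699, ∠ ≈ 89.92°
zero (1 + j699·0.25) = 1 + j174.75 → |·| ≈ 174.75, ∠ ≈ 89.67°
pole (1 + j699·0.02) = 1 + j13.98 → |·| ≈ 14.016, ∠ ≈ 85.91°
pole (1 + j699·0.005) = 1 + j3.495 → |·| ≈ 3.6352, ∠ ≈ 74.03°
|G| = 0.008 · 699 · 174.75 / (14.016 · 3.6352) ≈ 19.179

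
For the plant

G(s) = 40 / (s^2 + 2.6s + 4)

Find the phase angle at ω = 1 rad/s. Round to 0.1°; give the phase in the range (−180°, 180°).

-40.9°

At s = jω = j1:
quadratic: (j1)² + 2.6·j1 + 4 = 3 + j2.6 → |·| ≈ 3.9699, ∠ ≈ 40.91°
∠G = 0.00° − 40.91° = -40.91°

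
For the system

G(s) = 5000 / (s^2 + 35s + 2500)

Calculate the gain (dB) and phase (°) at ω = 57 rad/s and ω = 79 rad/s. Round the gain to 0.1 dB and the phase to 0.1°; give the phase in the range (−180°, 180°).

ω = 57: 7.4 dB, -110.6°; ω = 79: 0.6 dB, -143.5°

At s = jω = j57:
quadratic: (j57)² + 35·j57 + 2500 = -749 + j1995 → |·| ≈ 2131, ∠ ≈ 110.58°
|G| = 5000 / 2131 ≈ 2.3463
Gain = 20 log₁₀(2.3463) ≈ 7.41 dB
∠G = 0.00° − 110.58° = -110.58°

At s = jω = j79:
quadratic: (j79)² + 35·j79 + 2500 = -3741 + j2765 → |·| ≈ 4651.9, ∠ ≈ 143.53°
|G| = 5000 / 4651.9 ≈ 1.0748
Gain = 20 log₁₀(1.0748) ≈ 0.63 dB
∠G = 0.00° − 143.53° = -143.53°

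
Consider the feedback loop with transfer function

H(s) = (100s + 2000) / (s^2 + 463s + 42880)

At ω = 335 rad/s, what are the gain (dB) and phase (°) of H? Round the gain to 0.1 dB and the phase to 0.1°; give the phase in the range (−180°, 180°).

-14.1 dB, -27.5°

Substitute s = j335:
Numerator: 100(j335) + 2000 = 2000 + j33500
Denominator: (j335)^2 + 463(j335) + 42880 = -69345 + j155105
|N| = √(2000² + 33500²) ≈ 33560, ∠N ≈ 86.58°
|D| = √(69345² + 155105²) ≈ 1.699e+05, ∠D ≈ 114.09°
|H| = 33560 / 1.699e+05 ≈ 0.19753
Gain = 20 log₁₀(0.19753) ≈ -14.09 dB
∠H = 86.58° − 114.09° = -27.51°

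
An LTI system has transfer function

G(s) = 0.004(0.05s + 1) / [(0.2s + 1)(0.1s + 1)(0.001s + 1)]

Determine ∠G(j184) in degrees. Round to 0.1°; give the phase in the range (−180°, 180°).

-102.0°

At ω = 184 rad/s:
zero (1 + j184·0.05) = 1 + j9.2 → |·| ≈ 9.2542, ∠ ≈ 83.80°
pole (1 + j184·0.2) = 1 + j36.8 → |·| ≈ 36.814, ∠ ≈ 88.44°
pole (1 + j184·0.1) = 1 + j18.4 → |·| ≈ 18.427, ∠ ≈ 86.89°
pole (1 + j184·0.001) = 1 + j0.184 → |·| ≈ 1.0168, ∠ ≈ 10.43°
∠G = (83.80°) − (88.44° + 86.89° + 10.43°) = -101.96°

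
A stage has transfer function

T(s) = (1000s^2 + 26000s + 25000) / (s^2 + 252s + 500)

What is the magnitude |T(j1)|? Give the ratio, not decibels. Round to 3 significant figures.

Substitute s = j1:
Numerator: 1000(j1)^2 + 26000(j1) + 25000 = 24000 + j26000
Denominator: (j1)^2 + 252(j1) + 500 = 499 + j252
|N| = √(24000² + 26000²) ≈ 35384, ∠N ≈ 47.29°
|D| = √(499² + 252²) ≈ 559.02, ∠D ≈ 26.79°
|T| = 35384 / 559.02 ≈ 63.296

63.3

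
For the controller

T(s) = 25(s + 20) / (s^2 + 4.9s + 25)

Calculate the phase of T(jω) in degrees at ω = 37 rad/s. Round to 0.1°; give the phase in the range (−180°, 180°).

At s = jω = j37:
zero (s+20): 20 + j37 → |·| = √(20²+37²) = √1769 ≈ 42.059, ∠ = arctan(37/20) ≈ 61.61°
quadratic: (j37)² + 4.9·j37 + 25 = -1344 + j181.3 → |·| ≈ 1356.2, ∠ ≈ 172.32°
∠T = 61.61° − 172.32° = -110.71°

-110.7°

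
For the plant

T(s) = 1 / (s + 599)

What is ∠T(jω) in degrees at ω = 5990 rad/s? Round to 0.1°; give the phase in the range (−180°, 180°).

At s = jω = j5990:
pole (s+599): 599 + j5990 → |·| = √(599²+5990²) = √36238901 ≈ 6019.9, ∠ = arctan(5990/599) ≈ 84.29°
∠T = 0.00° − 84.29° = -84.29°

-84.3°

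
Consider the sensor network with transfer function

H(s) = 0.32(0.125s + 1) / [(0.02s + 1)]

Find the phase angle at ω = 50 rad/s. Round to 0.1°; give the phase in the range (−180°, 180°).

35.9°

At ω = 50 rad/s:
zero (1 + j50·0.125) = 1 + j6.25 → |·| ≈ 6.3295, ∠ ≈ 80.91°
pole (1 + j50·0.02) = 1 + j1 → |·| ≈ 1.4142, ∠ ≈ 45.00°
∠H = (80.91°) − (45.00°) = 35.91°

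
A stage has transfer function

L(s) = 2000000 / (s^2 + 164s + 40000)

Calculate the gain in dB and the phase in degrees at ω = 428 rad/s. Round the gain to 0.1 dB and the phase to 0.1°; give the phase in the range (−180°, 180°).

22.0 dB, -153.9°

At s = jω = j428:
quadratic: (j428)² + 164·j428 + 40000 = -143184 + j70192 → |·| ≈ 1.5946e+05, ∠ ≈ 153.88°
|L| = 2000000 / 1.5946e+05 ≈ 12.542
Gain = 20 log₁₀(12.542) ≈ 21.97 dB
∠L = 0.00° − 153.88° = -153.88°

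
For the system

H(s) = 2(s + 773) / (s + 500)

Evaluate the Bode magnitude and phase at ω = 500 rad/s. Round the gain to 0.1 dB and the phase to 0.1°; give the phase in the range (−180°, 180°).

At s = jω = j500:
zero (s+773): 773 + j500 → |·| = √(773²+500²) = √847529 ≈ 920.61, ∠ = arctan(500/773) ≈ 32.90°
pole (s+500): 500 + j500 → |·| = √(500²+500²) = √500000 ≈ 707.11, ∠ = arctan(500/500) ≈ 45.00°
|H| = 2 · 920.61 / 707.11 ≈ 2.6039
Gain = 20 log₁₀(2.6039) ≈ 8.31 dB
∠H = 32.90° − 45.00° = -12.10°

8.3 dB, -12.1°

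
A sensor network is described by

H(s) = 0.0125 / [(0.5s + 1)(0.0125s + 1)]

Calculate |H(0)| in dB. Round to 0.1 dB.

-38.1 dB

H(0) = 0.0125 · 1 / 1 = 0.0125
20 log₁₀(0.0125) ≈ -38.06 dB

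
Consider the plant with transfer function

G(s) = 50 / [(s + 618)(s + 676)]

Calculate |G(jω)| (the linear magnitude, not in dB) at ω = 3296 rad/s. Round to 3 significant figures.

4.43e-06

At s = jω = j3296:
pole (s+618): 618 + j3296 → |·| = √(618²+3296²) = √11245540 ≈ 3353.4, ∠ = arctan(3296/618) ≈ 79.38°
pole (s+676): 676 + j3296 → |·| = √(676²+3296²) = √11320592 ≈ 3364.6, ∠ = arctan(3296/676) ≈ 78.41°
|G| = 50 / 1.1283e+07 ≈ 4.4314e-06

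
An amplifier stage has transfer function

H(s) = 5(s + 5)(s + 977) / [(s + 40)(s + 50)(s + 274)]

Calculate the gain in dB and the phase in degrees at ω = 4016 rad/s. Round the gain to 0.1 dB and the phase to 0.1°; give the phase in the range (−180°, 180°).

-57.9 dB, -98.6°

At s = jω = j4016:
zero (s+5): 5 + j4016 → |·| = √(5²+4016²) = √16128281 ≈ 4016, ∠ = arctan(4016/5) ≈ 89.93°
zero (s+977): 977 + j4016 → |·| = √(977²+4016²) = √17082785 ≈ 4133.1, ∠ = arctan(4016/977) ≈ 76.33°
pole (s+40): 40 + j4016 → |·| = √(40²+4016²) = √16129856 ≈ 4016.2, ∠ = arctan(4016/40) ≈ 89.43°
pole (s+50): 50 + j4016 → |·| = √(50²+4016²) = √16130756 ≈ 4016.3, ∠ = arctan(4016/50) ≈ 89.29°
pole (s+274): 274 + j4016 → |·| = √(274²+4016²) = √16203332 ≈ 4025.3, ∠ = arctan(4016/274) ≈ 86.10°
|H| = 5 · 1.6599e+07 / 6.4929e+10 ≈ 0.0012782
Gain = 20 log₁₀(0.0012782) ≈ -57.87 dB
∠H = 166.26° − 264.82° = -98.56°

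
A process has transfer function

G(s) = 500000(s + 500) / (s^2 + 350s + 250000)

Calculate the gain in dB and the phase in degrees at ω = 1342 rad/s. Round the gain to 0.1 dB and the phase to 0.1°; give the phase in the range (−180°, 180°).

At s = jω = j1342:
zero (s+500): 500 + j1342 → |·| = √(500²+1342²) = √2050964 ≈ 1432.1, ∠ = arctan(1342/500) ≈ 69.57°
quadratic: (j1342)² + 350·j1342 + 250000 = -1550964 + j469700 → |·| ≈ 1.6205e+06, ∠ ≈ 163.15°
|G| = 500000 · 1432.1 / 1.6205e+06 ≈ 441.87
Gain = 20 log₁₀(441.87) ≈ 52.91 dB
∠G = 69.57° − 163.15° = -93.58°

52.9 dB, -93.6°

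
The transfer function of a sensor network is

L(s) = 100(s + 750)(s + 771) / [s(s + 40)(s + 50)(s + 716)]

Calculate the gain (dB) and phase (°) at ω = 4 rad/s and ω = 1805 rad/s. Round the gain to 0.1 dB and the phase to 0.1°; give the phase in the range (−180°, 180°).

ω = 4: 20.0 dB, -100.0°; ω = 1805: -89.5 dB, 158.8°

At s = jω = j4:
zero (s+750): 750 + j4 → |·| = √(750²+4²) = √562516 ≈ 750.01, ∠ = arctan(4/750) ≈ 0.31°
zero (s+771): 771 + j4 → |·| = √(771²+4²) = √594457 ≈ 771.01, ∠ = arctan(4/771) ≈ 0.30°
pole (s+40): 40 + j4 → |·| = √(40²+4²) = √1616 ≈ 40.2, ∠ = arctan(4/40) ≈ 5.71°
pole (s+50): 50 + j4 → |·| = √(50²+4²) = √2516 ≈ 50.16, ∠ = arctan(4/50) ≈ 4.57°
pole (s+716): 716 + j4 → |·| = √(716²+4²) = √512672 ≈ 716.01, ∠ = arctan(4/716) ≈ 0.32°
pole at origin: |s| = 4, ∠ = 90.00° (in denominator)
|L| = 100 · 5.7827e+05 / 5.7751e+06 ≈ 10.013
Gain = 20 log₁₀(10.013) ≈ 20.01 dB
∠L = 0.61° − 100.60° = -99.99°

At s = jω = j1805:
zero (s+750): 750 + j1805 → |·| = √(750²+1805²) = √3820525 ≈ 1954.6, ∠ = arctan(1805/750) ≈ 67.44°
zero (s+771): 771 + j1805 → |·| = √(771²+1805²) = √3852466 ≈ 1962.8, ∠ = arctan(1805/771) ≈ 66.87°
pole (s+40): 40 + j1805 → |·| = √(40²+1805²) = √3259625 ≈ 1805.4, ∠ = arctan(1805/40) ≈ 88.73°
pole (s+50): 50 + j1805 → |·| = √(50²+1805²) = √3260525 ≈ 1805.7, ∠ = arctan(1805/50) ≈ 88.41°
pole (s+716): 716 + j1805 → |·| = √(716²+1805²) = √3770681 ≈ 1941.8, ∠ = arctan(1805/716) ≈ 68.36°
pole at origin: |s| = 1805, ∠ = 90.00° (in denominator)
|L| = 100 · 3.8365e+06 / 1.1426e+13 ≈ 3.3577e-05
Gain = 20 log₁₀(3.3577e-05) ≈ -89.48 dB
∠L = 134.31° − 335.50° = -201.19° ≡ 158.81° (principal value)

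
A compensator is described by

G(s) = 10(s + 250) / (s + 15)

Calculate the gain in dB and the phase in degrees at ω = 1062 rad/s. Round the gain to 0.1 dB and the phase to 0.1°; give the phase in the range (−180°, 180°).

At s = jω = j1062:
zero (s+250): 250 + j1062 → |·| = √(250²+1062²) = √1190344 ≈ 1091, ∠ = arctan(1062/250) ≈ 76.75°
pole (s+15): 15 + j1062 → |·| = √(15²+1062²) = √1128069 ≈ 1062.1, ∠ = arctan(1062/15) ≈ 89.19°
|G| = 10 · 1091 / 1062.1 ≈ 10.272
Gain = 20 log₁₀(10.272) ≈ 20.23 dB
∠G = 76.75° − 89.19° = -12.44°

20.2 dB, -12.4°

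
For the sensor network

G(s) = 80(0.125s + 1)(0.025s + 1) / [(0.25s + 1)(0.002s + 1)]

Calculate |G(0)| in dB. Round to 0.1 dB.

38.1 dB

G(0) = 80 · 1 / 1 = 80
20 log₁₀(80) ≈ 38.06 dB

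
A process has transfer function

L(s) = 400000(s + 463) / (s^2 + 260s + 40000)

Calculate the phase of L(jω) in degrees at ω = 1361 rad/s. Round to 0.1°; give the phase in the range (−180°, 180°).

-97.7°

At s = jω = j1361:
zero (s+463): 463 + j1361 → |·| = √(463²+1361²) = √2066690 ≈ 1437.6, ∠ = arctan(1361/463) ≈ 71.21°
quadratic: (j1361)² + 260·j1361 + 40000 = -1812321 + j353860 → |·| ≈ 1.8465e+06, ∠ ≈ 168.95°
∠L = 71.21° − 168.95° = -97.74°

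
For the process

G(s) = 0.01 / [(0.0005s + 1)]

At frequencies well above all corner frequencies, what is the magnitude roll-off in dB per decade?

-20 dB/decade

Each pole contributes −20 dB/decade at high frequency; each zero contributes +20 dB/decade.
Net: 0 zero(s) − 1 pole(s) → -20 dB/decade.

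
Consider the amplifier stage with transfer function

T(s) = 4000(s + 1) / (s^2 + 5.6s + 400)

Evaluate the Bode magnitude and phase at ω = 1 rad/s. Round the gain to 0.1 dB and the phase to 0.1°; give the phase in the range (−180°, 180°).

23.0 dB, 44.2°

At s = jω = j1:
zero (s+1): 1 + j1 → |·| = √(1²+1²) = √2 ≈ 1.4142, ∠ = arctan(1/1) ≈ 45.00°
quadratic: (j1)² + 5.6·j1 + 400 = 399 + j5.6 → |·| ≈ 399.04, ∠ ≈ 0.80°
|T| = 4000 · 1.4142 / 399.04 ≈ 14.176
Gain = 20 log₁₀(14.176) ≈ 23.03 dB
∠T = 45.00° − 0.80° = 44.20°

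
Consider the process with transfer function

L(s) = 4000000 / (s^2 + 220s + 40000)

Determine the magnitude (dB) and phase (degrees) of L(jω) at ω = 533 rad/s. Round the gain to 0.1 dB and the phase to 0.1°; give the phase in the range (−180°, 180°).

At s = jω = j533:
quadratic: (j533)² + 220·j533 + 40000 = -244089 + j117260 → |·| ≈ 2.7079e+05, ∠ ≈ 154.34°
|L| = 4000000 / 2.7079e+05 ≈ 14.772
Gain = 20 log₁₀(14.772) ≈ 23.39 dB
∠L = 0.00° − 154.34° = -154.34°

23.4 dB, -154.3°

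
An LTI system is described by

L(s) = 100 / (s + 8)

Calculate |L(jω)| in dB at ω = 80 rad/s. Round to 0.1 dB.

1.9 dB

Substitute s = j80:
Numerator: 100 = 100 + j0
Denominator: (j80) + 8 = 8 + j80
|N| = √(100² + 0²) ≈ 100, ∠N ≈ 0.00°
|D| = √(8² + 80²) ≈ 80.399, ∠D ≈ 84.29°
|L| = 100 / 80.399 ≈ 1.2438
Gain = 20 log₁₀(1.2438) ≈ 1.90 dB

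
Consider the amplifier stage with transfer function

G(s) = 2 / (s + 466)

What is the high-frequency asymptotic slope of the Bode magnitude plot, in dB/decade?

-20 dB/decade

Each pole contributes −20 dB/decade at high frequency; each zero contributes +20 dB/decade.
Net: 0 zero(s) − 1 pole(s) → -20 dB/decade.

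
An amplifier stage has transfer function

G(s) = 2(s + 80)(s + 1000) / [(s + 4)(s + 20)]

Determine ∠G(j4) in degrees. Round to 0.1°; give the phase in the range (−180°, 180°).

-53.2°

At s = jω = j4:
zero (s+80): 80 + j4 → |·| = √(80²+4²) = √6416 ≈ 80.1, ∠ = arctan(4/80) ≈ 2.86°
zero (s+1000): 1000 + j4 → |·| = √(1000²+4²) = √1000016 ≈ 1000, ∠ = arctan(4/1000) ≈ 0.23°
pole (s+4): 4 + j4 → |·| = √(4²+4²) = √32 ≈ 5.6569, ∠ = arctan(4/4) ≈ 45.00°
pole (s+20): 20 + j4 → |·| = √(20²+4²) = √416 ≈ 20.396, ∠ = arctan(4/20) ≈ 11.31°
∠G = 3.09° − 56.31° = -53.22°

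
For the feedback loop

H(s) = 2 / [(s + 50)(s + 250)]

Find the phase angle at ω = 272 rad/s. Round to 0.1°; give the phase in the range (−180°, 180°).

At s = jω = j272:
pole (s+50): 50 + j272 → |·| = √(50²+272²) = √76484 ≈ 276.56, ∠ = arctan(272/50) ≈ 79.58°
pole (s+250): 250 + j272 → |·| = √(250²+272²) = √136484 ≈ 369.44, ∠ = arctan(272/250) ≈ 47.41°
∠H = 0.00° − 126.99° = -126.99°

-127.0°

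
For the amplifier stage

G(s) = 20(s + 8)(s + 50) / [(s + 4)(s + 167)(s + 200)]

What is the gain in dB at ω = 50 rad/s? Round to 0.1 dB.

-28.0 dB

At s = jω = j50:
zero (s+8): 8 + j50 → |·| = √(8²+50²) = √2564 ≈ 50.636, ∠ = arctan(50/8) ≈ 80.91°
zero (s+50): 50 + j50 → |·| = √(50²+50²) = √5000 ≈ 70.711, ∠ = arctan(50/50) ≈ 45.00°
pole (s+4): 4 + j50 → |·| = √(4²+50²) = √2516 ≈ 50.16, ∠ = arctan(50/4) ≈ 85.43°
pole (s+167): 167 + j50 → |·| = √(167²+50²) = √30389 ≈ 174.32, ∠ = arctan(50/167) ≈ 16.67°
pole (s+200): 200 + j50 → |·| = √(200²+50²) = √42500 ≈ 206.16, ∠ = arctan(50/200) ≈ 14.04°
|G| = 20 · 3580.5 / 1.8026e+06 ≈ 0.039726
Gain = 20 log₁₀(0.039726) ≈ -28.02 dB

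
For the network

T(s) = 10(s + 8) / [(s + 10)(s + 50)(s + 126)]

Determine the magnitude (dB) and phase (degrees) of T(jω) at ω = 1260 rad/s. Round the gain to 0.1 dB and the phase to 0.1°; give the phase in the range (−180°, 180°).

-104.1 dB, -171.9°

At s = jω = j1260:
zero (s+8): 8 + j1260 → |·| = √(8²+1260²) = √1587664 ≈ 1260, ∠ = arctan(1260/8) ≈ 89.64°
pole (s+10): 10 + j1260 → |·| = √(10²+1260²) = √1587700 ≈ 1260, ∠ = arctan(1260/10) ≈ 89.55°
pole (s+50): 50 + j1260 → |·| = √(50²+1260²) = √1590100 ≈ 1261, ∠ = arctan(1260/50) ≈ 87.73°
pole (s+126): 126 + j1260 → |·| = √(126²+1260²) = √1603476 ≈ 1266.3, ∠ = arctan(1260/126) ≈ 84.29°
|T| = 10 · 1260 / 2.012e+09 ≈ 6.2624e-06
Gain = 20 log₁₀(6.2624e-06) ≈ -104.07 dB
∠T = 89.64° − 261.57° = -171.93°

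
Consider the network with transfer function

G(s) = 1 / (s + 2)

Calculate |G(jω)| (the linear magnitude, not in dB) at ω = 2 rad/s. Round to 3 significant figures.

0.354

At s = jω = j2:
pole (s+2): 2 + j2 → |·| = √(2²+2²) = √8 ≈ 2.8284, ∠ = arctan(2/2) ≈ 45.00°
|G| = 1 / 2.8284 ≈ 0.35356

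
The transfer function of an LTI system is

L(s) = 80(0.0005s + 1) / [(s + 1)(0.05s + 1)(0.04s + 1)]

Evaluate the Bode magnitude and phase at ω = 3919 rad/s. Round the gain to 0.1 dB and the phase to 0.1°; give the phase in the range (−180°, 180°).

At ω = 3919 rad/s:
zero (1 + j3919·0.0005) = 1 + j1.9595 → |·| ≈ 2.1999, ∠ ≈ 62.96°
pole (1 + j3919·1) = 1 + j3919 → |·| ≈ 3919, ∠ ≈ 89.99°
pole (1 + j3919·0.05) = 1 + j195.95 → |·| ≈ 195.95, ∠ ≈ 89.71°
pole (1 + j3919·0.04) = 1 + j156.76 → |·| ≈ 156.76, ∠ ≈ 89.63°
|L| = 80 · 2.1999 / (3919 · 195.95 · 156.76) ≈ 1.462e-06
Gain = 20 log₁₀(1.462e-06) ≈ -116.70 dB
∠L = (62.96°) − (89.99° + 89.71° + 89.63°) = -206.37° ≡ 153.63° (principal value)

-116.7 dB, 153.6°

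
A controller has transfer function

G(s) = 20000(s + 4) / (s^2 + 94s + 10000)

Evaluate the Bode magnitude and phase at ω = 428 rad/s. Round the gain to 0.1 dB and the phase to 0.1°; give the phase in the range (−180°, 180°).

33.7 dB, -77.5°

At s = jω = j428:
zero (s+4): 4 + j428 → |·| = √(4²+428²) = √183200 ≈ 428.02, ∠ = arctan(428/4) ≈ 89.46°
quadratic: (j428)² + 94·j428 + 10000 = -173184 + j40232 → |·| ≈ 1.778e+05, ∠ ≈ 166.92°
|G| = 20000 · 428.02 / 1.778e+05 ≈ 48.146
Gain = 20 log₁₀(48.146) ≈ 33.65 dB
∠G = 89.46° − 166.92° = -77.46°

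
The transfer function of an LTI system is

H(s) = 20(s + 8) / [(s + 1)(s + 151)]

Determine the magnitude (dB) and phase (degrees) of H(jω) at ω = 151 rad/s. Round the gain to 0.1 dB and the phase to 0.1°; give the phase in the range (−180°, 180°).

-20.6 dB, -47.7°

At s = jω = j151:
zero (s+8): 8 + j151 → |·| = √(8²+151²) = √22865 ≈ 151.21, ∠ = arctan(151/8) ≈ 86.97°
pole (s+1): 1 + j151 → |·| = √(1²+151²) = √22802 ≈ 151, ∠ = arctan(151/1) ≈ 89.62°
pole (s+151): 151 + j151 → |·| = √(151²+151²) = √45602 ≈ 213.55, ∠ = arctan(151/151) ≈ 45.00°
|H| = 20 · 151.21 / 32246 ≈ 0.093785
Gain = 20 log₁₀(0.093785) ≈ -20.56 dB
∠H = 86.97° − 134.62° = -47.65°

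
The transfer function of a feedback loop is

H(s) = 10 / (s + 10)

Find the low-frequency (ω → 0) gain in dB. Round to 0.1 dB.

0.0 dB

H(0) = 10 / 10 = 1
20 log₁₀(1) ≈ 0.00 dB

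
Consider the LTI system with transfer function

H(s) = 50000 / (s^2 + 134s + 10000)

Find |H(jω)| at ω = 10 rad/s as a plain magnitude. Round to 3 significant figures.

At s = jω = j10:
quadratic: (j10)² + 134·j10 + 10000 = 9900 + j1340 → |·| ≈ 9990.3, ∠ ≈ 7.71°
|H| = 50000 / 9990.3 ≈ 5.0049

5.00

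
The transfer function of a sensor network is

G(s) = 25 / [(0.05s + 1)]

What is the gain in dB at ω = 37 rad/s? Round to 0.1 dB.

21.5 dB

At ω = 37 rad/s:
pole (1 + j37·0.05) = 1 + j1.85 → |·| ≈ 2.103, ∠ ≈ 61.61°
|G| = 25 · 1 / (2.103) ≈ 11.888
Gain = 20 log₁₀(11.888) ≈ 21.50 dB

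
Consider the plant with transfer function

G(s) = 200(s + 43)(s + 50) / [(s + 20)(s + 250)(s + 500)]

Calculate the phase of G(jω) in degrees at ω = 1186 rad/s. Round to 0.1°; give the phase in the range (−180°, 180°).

At s = jω = j1186:
zero (s+43): 43 + j1186 → |·| = √(43²+1186²) = √1408445 ≈ 1186.8, ∠ = arctan(1186/43) ≈ 87.92°
zero (s+50): 50 + j1186 → |·| = √(50²+1186²) = √1409096 ≈ 1187.1, ∠ = arctan(1186/50) ≈ 87.59°
pole (s+20): 20 + j1186 → |·| = √(20²+1186²) = √1406996 ≈ 1186.2, ∠ = arctan(1186/20) ≈ 89.03°
pole (s+250): 250 + j1186 → |·| = √(250²+1186²) = √1469096 ≈ 1212.1, ∠ = arctan(1186/250) ≈ 78.10°
pole (s+500): 500 + j1186 → |·| = √(500²+1186²) = √1656596 ≈ 1287.1, ∠ = arctan(1186/500) ≈ 67.14°
∠G = 175.51° − 234.27° = -58.76°

-58.8°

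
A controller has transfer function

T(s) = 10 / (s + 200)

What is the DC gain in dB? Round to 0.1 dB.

-26.0 dB

T(0) = 10 / 200 = 0.05
20 log₁₀(0.05) ≈ -26.02 dB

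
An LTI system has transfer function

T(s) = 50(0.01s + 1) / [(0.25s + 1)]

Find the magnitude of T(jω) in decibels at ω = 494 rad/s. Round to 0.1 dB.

6.2 dB

At ω = 494 rad/s:
zero (1 + j494·0.01) = 1 + j4.94 → |·| ≈ 5.0402, ∠ ≈ 78.56°
pole (1 + j494·0.25) = 1 + j123.5 → |·| ≈ 123.5, ∠ ≈ 89.54°
|T| = 50 · 5.0402 / (123.5) ≈ 2.0406
Gain = 20 log₁₀(2.0406) ≈ 6.20 dB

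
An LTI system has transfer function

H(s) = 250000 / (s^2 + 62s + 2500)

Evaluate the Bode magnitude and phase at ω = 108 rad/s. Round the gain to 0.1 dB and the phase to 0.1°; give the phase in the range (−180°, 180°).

26.9 dB, -143.8°

At s = jω = j108:
quadratic: (j108)² + 62·j108 + 2500 = -9164 + j6696 → |·| ≈ 11350, ∠ ≈ 143.84°
|H| = 250000 / 11350 ≈ 22.026
Gain = 20 log₁₀(22.026) ≈ 26.86 dB
∠H = 0.00° − 143.84° = -143.84°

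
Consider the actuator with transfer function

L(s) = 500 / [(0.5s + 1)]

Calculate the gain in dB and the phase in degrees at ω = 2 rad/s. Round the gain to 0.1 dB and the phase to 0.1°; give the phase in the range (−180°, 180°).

At ω = 2 rad/s:
pole (1 + j2·0.5) = 1 + j1 → |·| ≈ 1.4142, ∠ ≈ 45.00°
|L| = 500 · 1 / (1.4142) ≈ 353.56
Gain = 20 log₁₀(353.56) ≈ 50.97 dB
∠L = (0°) − (45.00°) = -45.00°

51.0 dB, -45.0°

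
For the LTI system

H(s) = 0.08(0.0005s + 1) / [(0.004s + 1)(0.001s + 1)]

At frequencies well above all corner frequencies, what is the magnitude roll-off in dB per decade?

-20 dB/decade

Each pole contributes −20 dB/decade at high frequency; each zero contributes +20 dB/decade.
Net: 1 zero(s) − 2 pole(s) → -20 dB/decade.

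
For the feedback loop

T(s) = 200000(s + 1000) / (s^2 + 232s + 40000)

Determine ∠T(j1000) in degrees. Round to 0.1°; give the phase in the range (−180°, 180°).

At s = jω = j1000:
zero (s+1000): 1000 + j1000 → |·| = √(1000²+1000²) = √2000000 ≈ 1414.2, ∠ = arctan(1000/1000) ≈ 45.00°
quadratic: (j1000)² + 232·j1000 + 40000 = -960000 + j232000 → |·| ≈ 9.8764e+05, ∠ ≈ 166.41°
∠T = 45.00° − 166.41° = -121.41°

-121.4°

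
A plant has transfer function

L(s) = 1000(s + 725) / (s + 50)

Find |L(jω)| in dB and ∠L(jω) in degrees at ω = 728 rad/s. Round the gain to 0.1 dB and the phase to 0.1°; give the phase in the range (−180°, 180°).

At s = jω = j728:
zero (s+725): 725 + j728 → |·| = √(725²+728²) = √1055609 ≈ 1027.4, ∠ = arctan(728/725) ≈ 45.12°
pole (s+50): 50 + j728 → |·| = √(50²+728²) = √532484 ≈ 729.72, ∠ = arctan(728/50) ≈ 86.07°
|L| = 1000 · 1027.4 / 729.72 ≈ 1407.9
Gain = 20 log₁₀(1407.9) ≈ 62.97 dB
∠L = 45.12° − 86.07° = -40.95°

63.0 dB, -41.0°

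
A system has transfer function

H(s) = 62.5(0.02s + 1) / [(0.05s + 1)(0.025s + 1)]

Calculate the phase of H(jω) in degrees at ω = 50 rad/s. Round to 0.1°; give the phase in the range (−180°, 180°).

-74.5°

At ω = 50 rad/s:
zero (1 + j50·0.02) = 1 + j1 → |·| ≈ 1.4142, ∠ ≈ 45.00°
pole (1 + j50·0.05) = 1 + j2.5 → |·| ≈ 2.6926, ∠ ≈ 68.20°
pole (1 + j50·0.025) = 1 + j1.25 → |·| ≈ 1.6008, ∠ ≈ 51.34°
∠H = (45.00°) − (68.20° + 51.34°) = -74.54°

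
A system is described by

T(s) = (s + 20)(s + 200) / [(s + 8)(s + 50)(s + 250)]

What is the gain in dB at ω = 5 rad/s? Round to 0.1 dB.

-29.2 dB

At s = jω = j5:
zero (s+20): 20 + j5 → |·| = √(20²+5²) = √425 ≈ 20.616, ∠ = arctan(5/20) ≈ 14.04°
zero (s+200): 200 + j5 → |·| = √(200²+5²) = √40025 ≈ 200.06, ∠ = arctan(5/200) ≈ 1.43°
pole (s+8): 8 + j5 → |·| = √(8²+5²) = √89 ≈ 9.434, ∠ = arctan(5/8) ≈ 32.01°
pole (s+50): 50 + j5 → |·| = √(50²+5²) = √2525 ≈ 50.249, ∠ = arctan(5/50) ≈ 5.71°
pole (s+250): 250 + j5 → |·| = √(250²+5²) = √62525 ≈ 250.05, ∠ = arctan(5/250) ≈ 1.15°
|T| = 1 · 4124.4 / 1.1854e+05 ≈ 0.034793
Gain = 20 log₁₀(0.034793) ≈ -29.17 dB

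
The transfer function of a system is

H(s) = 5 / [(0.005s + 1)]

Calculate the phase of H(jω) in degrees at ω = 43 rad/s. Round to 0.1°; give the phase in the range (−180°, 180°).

-12.1°

At ω = 43 rad/s:
pole (1 + j43·0.005) = 1 + j0.215 → |·| ≈ 1.0229, ∠ ≈ 12.13°
∠H = (0°) − (12.13°) = -12.13°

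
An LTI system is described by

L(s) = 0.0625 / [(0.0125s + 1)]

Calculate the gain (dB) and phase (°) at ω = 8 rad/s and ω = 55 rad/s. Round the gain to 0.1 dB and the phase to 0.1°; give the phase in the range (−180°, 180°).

ω = 8: -24.1 dB, -5.7°; ω = 55: -25.8 dB, -34.5°

At ω = 8 rad/s:
pole (1 + j8·0.0125) = 1 + j0.1 → |·| ≈ 1.005, ∠ ≈ 5.71°
|L| = 0.0625 · 1 / (1.005) ≈ 0.062189
Gain = 20 log₁₀(0.062189) ≈ -24.13 dB
∠L = (0°) − (5.71°) = -5.71°

At ω = 55 rad/s:
pole (1 + j55·0.0125) = 1 + j0.6875 → |·| ≈ 1.2135, ∠ ≈ 34.51°
|L| = 0.0625 · 1 / (1.2135) ≈ 0.051504
Gain = 20 log₁₀(0.051504) ≈ -25.76 dB
∠L = (0°) − (34.51°) = -34.51°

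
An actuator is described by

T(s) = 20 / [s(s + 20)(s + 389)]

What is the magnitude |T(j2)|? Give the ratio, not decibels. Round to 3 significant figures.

0.00128

At s = jω = j2:
pole (s+20): 20 + j2 → |·| = √(20²+2²) = √404 ≈ 20.1, ∠ = arctan(2/20) ≈ 5.71°
pole (s+389): 389 + j2 → |·| = √(389²+2²) = √151325 ≈ 389.01, ∠ = arctan(2/389) ≈ 0.29°
pole at origin: |s| = 2, ∠ = 90.00° (in denominator)
|T| = 20 / 15638 ≈ 0.0012789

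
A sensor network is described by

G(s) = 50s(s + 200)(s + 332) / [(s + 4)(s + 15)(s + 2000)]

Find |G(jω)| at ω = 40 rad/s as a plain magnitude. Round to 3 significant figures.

At s = jω = j40:
zero (s+200): 200 + j40 → |·| = √(200²+40²) = √41600 ≈ 203.96, ∠ = arctan(40/200) ≈ 11.31°
zero (s+332): 332 + j40 → |·| = √(332²+40²) = √111824 ≈ 334.4, ∠ = arctan(40/332) ≈ 6.87°
zero at origin: s = j40 → |·| = 40, ∠ = 90.00°
pole (s+4): 4 + j40 → |·| = √(4²+40²) = √1616 ≈ 40.2, ∠ = arctan(40/4) ≈ 84.29°
pole (s+15): 15 + j40 → |·| = √(15²+40²) = √1825 ≈ 42.72, ∠ = arctan(40/15) ≈ 69.44°
pole (s+2000): 2000 + j40 → |·| = √(2000²+40²) = √4001600 ≈ 2000.4, ∠ = arctan(40/2000) ≈ 1.15°
|G| = 50 · 2.7282e+06 / 3.4354e+06 ≈ 39.707

39.7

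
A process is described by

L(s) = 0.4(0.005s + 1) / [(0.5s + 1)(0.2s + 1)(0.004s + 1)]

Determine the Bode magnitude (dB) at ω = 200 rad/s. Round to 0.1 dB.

-79.1 dB

At ω = 200 rad/s:
zero (1 + j200·0.005) = 1 + j1 → |·| ≈ 1.4142, ∠ ≈ 45.00°
pole (1 + j200·0.5) = 1 + j100 → |·| ≈ 100, ∠ ≈ 89.43°
pole (1 + j200·0.2) = 1 + j40 → |·| ≈ 40.012, ∠ ≈ 88.57°
pole (1 + j200·0.004) = 1 + j0.8 → |·| ≈ 1.2806, ∠ ≈ 38.66°
|L| = 0.4 · 1.4142 / (100 · 40.012 · 1.2806) ≈ 0.0001104
Gain = 20 log₁₀(0.0001104) ≈ -79.14 dB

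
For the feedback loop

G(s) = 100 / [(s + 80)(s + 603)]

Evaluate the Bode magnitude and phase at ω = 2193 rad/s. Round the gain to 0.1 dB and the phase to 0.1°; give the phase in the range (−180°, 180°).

-94.0 dB, -162.5°

At s = jω = j2193:
pole (s+80): 80 + j2193 → |·| = √(80²+2193²) = √4815649 ≈ 2194.5, ∠ = arctan(2193/80) ≈ 87.91°
pole (s+603): 603 + j2193 → |·| = √(603²+2193²) = √5172858 ≈ 2274.4, ∠ = arctan(2193/603) ≈ 74.63°
|G| = 100 / 4.9912e+06 ≈ 2.0035e-05
Gain = 20 log₁₀(2.0035e-05) ≈ -93.96 dB
∠G = 0.00° − 162.54° = -162.54°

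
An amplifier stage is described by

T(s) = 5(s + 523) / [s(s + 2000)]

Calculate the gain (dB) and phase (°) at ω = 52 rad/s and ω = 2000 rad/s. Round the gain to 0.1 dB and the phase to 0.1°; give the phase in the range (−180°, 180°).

At s = jω = j52:
zero (s+523): 523 + j52 → |·| = √(523²+52²) = √276233 ≈ 525.58, ∠ = arctan(52/523) ≈ 5.68°
pole (s+2000): 2000 + j52 → |·| = √(2000²+52²) = √4002704 ≈ 2000.7, ∠ = arctan(52/2000) ≈ 1.49°
pole at origin: |s| = 52, ∠ = 90.00° (in denominator)
|T| = 5 · 525.58 / 1.0404e+05 ≈ 0.025259
Gain = 20 log₁₀(0.025259) ≈ -31.95 dB
∠T = 5.68° − 91.49° = -85.81°

At s = jω = j2000:
zero (s+523): 523 + j2000 → |·| = √(523²+2000²) = √4273529 ≈ 2067.3, ∠ = arctan(2000/523) ≈ 75.35°
pole (s+2000): 2000 + j2000 → |·| = √(2000²+2000²) = √8000000 ≈ 2828.4, ∠ = arctan(2000/2000) ≈ 45.00°
pole at origin: |s| = 2000, ∠ = 90.00° (in denominator)
|T| = 5 · 2067.3 / 5.6568e+06 ≈ 0.0018273
Gain = 20 log₁₀(0.0018273) ≈ -54.76 dB
∠T = 75.35° − 135.00° = -59.65°

ω = 52: -32.0 dB, -85.8°; ω = 2000: -54.8 dB, -59.7°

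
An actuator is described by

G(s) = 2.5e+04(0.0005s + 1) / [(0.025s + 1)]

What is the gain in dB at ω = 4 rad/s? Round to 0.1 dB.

At ω = 4 rad/s:
zero (1 + j4·0.0005) = 1 + j0.002 → |·| ≈ 1, ∠ ≈ 0.11°
pole (1 + j4·0.025) = 1 + j0.1 → |·| ≈ 1.005, ∠ ≈ 5.71°
|G| = 2.5e+04 · 1 / (1.005) ≈ 24876
Gain = 20 log₁₀(24876) ≈ 87.92 dB

87.9 dB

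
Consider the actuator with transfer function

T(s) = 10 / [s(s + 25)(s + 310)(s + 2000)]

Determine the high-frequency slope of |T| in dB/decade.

-80 dB/decade

Each pole contributes −20 dB/decade at high frequency; each zero contributes +20 dB/decade.
Net: 0 zero(s) − 4 pole(s) → -80 dB/decade.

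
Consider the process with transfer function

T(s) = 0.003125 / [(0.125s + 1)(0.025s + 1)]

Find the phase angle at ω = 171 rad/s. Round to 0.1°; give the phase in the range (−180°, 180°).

At ω = 171 rad/s:
pole (1 + j171·0.125) = 1 + j21.375 → |·| ≈ 21.398, ∠ ≈ 87.32°
pole (1 + j171·0.025) = 1 + j4.275 → |·| ≈ 4.3904, ∠ ≈ 76.83°
∠T = (0°) − (87.32° + 76.83°) = -164.15°

-164.2°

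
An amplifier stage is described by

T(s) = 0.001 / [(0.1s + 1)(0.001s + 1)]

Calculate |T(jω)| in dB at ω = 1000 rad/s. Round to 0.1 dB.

-103.0 dB

At ω = 1000 rad/s:
pole (1 + j1000·0.1) = 1 + j100 → |·| ≈ 100, ∠ ≈ 89.43°
pole (1 + j1000·0.001) = 1 + j1 → |·| ≈ 1.4142, ∠ ≈ 45.00°
|T| = 0.001 · 1 / (100 · 1.4142) ≈ 7.0711e-06
Gain = 20 log₁₀(7.0711e-06) ≈ -103.01 dB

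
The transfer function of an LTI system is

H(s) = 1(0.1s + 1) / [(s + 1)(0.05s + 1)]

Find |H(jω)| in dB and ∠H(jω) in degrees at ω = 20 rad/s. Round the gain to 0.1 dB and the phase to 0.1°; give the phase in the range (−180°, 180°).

At ω = 20 rad/s:
zero (1 + j20·0.1) = 1 + j2 → |·| ≈ 2.2361, ∠ ≈ 63.43°
pole (1 + j20·1) = 1 + j20 → |·| ≈ 20.025, ∠ ≈ 87.14°
pole (1 + j20·0.05) = 1 + j1 → |·| ≈ 1.4142, ∠ ≈ 45.00°
|H| = 1 · 2.2361 / (20.025 · 1.4142) ≈ 0.07896
Gain = 20 log₁₀(0.07896) ≈ -22.05 dB
∠H = (63.43°) − (87.14° + 45.00°) = -68.71°

-22.1 dB, -68.7°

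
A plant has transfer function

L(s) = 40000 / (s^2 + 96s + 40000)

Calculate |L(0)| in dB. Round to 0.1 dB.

L(0) = 40000 / 40000 = 1
20 log₁₀(1) ≈ 0.00 dB

0.0 dB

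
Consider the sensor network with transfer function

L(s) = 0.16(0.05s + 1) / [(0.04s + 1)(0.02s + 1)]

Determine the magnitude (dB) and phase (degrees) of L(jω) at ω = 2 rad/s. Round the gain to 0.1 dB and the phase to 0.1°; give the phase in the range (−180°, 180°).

At ω = 2 rad/s:
zero (1 + j2·0.05) = 1 + j0.1 → |·| ≈ 1.005, ∠ ≈ 5.71°
pole (1 + j2·0.04) = 1 + j0.08 → |·| ≈ 1.0032, ∠ ≈ 4.57°
pole (1 + j2·0.02) = 1 + j0.04 → |·| ≈ 1.0008, ∠ ≈ 2.29°
|L| = 0.16 · 1.005 / (1.0032 · 1.0008) ≈ 0.16016
Gain = 20 log₁₀(0.16016) ≈ -15.91 dB
∠L = (5.71°) − (4.57° + 2.29°) = -1.15°

-15.9 dB, -1.2°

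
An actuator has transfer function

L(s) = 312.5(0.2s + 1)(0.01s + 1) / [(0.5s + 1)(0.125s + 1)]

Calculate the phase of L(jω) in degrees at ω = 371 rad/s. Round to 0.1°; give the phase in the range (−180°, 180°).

At ω = 371 rad/s:
zero (1 + j371·0.2) = 1 + j74.2 → |·| ≈ 74.207, ∠ ≈ 89.23°
zero (1 + j371·0.01) = 1 + j3.71 → |·| ≈ 3.8424, ∠ ≈ 74.91°
pole (1 + j371·0.5) = 1 + j185.5 → |·| ≈ 185.5, ∠ ≈ 89.69°
pole (1 + j371·0.125) = 1 + j46.375 → |·| ≈ 46.386, ∠ ≈ 88.76°
∠L = (89.23° + 74.91°) − (89.69° + 88.76°) = -14.31°

-14.3°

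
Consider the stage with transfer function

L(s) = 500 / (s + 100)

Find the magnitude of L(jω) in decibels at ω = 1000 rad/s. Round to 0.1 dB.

At s = jω = j1000:
pole (s+100): 100 + j1000 → |·| = √(100²+1000²) = √1010000 ≈ 1005, ∠ = arctan(1000/100) ≈ 84.29°
|L| = 500 / 1005 ≈ 0.49751
Gain = 20 log₁₀(0.49751) ≈ -6.06 dB

-6.1 dB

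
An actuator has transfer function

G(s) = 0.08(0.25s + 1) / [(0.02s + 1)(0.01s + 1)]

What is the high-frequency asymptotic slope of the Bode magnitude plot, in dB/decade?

-20 dB/decade

Each pole contributes −20 dB/decade at high frequency; each zero contributes +20 dB/decade.
Net: 1 zero(s) − 2 pole(s) → -20 dB/decade.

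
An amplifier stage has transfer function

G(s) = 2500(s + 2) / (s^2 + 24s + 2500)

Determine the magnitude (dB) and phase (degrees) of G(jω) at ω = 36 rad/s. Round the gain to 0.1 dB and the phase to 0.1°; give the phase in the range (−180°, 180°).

At s = jω = j36:
zero (s+2): 2 + j36 → |·| = √(2²+36²) = √1300 ≈ 36.056, ∠ = arctan(36/2) ≈ 86.82°
quadratic: (j36)² + 24·j36 + 2500 = 1204 + j864 → |·| ≈ 1481.9, ∠ ≈ 35.66°
|G| = 2500 · 36.056 / 1481.9 ≈ 60.827
Gain = 20 log₁₀(60.827) ≈ 35.68 dB
∠G = 86.82° − 35.66° = 51.16°

35.7 dB, 51.2°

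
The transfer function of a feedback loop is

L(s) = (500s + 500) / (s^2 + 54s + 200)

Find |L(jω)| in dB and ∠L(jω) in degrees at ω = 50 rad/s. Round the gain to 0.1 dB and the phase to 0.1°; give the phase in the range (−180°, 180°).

Substitute s = j50:
Numerator: 500(j50) + 500 = 500 + j25000
Denominator: (j50)^2 + 54(j50) + 200 = -2300 + j2700
|N| = √(500² + 25000²) ≈ 25005, ∠N ≈ 88.85°
|D| = √(2300² + 2700²) ≈ 3546.8, ∠D ≈ 130.43°
|L| = 25005 / 3546.8 ≈ 7.05
Gain = 20 log₁₀(7.05) ≈ 16.96 dB
∠L = 88.85° − 130.43° = -41.58°

17.0 dB, -41.6°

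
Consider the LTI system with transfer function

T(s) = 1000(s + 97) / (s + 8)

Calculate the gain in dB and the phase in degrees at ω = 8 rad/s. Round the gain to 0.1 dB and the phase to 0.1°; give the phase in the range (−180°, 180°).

78.7 dB, -40.3°

At s = jω = j8:
zero (s+97): 97 + j8 → |·| = √(97²+8²) = √9473 ≈ 97.329, ∠ = arctan(8/97) ≈ 4.71°
pole (s+8): 8 + j8 → |·| = √(8²+8²) = √128 ≈ 11.314, ∠ = arctan(8/8) ≈ 45.00°
|T| = 1000 · 97.329 / 11.314 ≈ 8602.5
Gain = 20 log₁₀(8602.5) ≈ 78.69 dB
∠T = 4.71° − 45.00° = -40.29°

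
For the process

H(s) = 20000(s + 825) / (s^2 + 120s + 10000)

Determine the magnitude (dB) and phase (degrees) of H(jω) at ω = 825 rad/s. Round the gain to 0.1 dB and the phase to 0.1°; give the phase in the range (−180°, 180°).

30.7 dB, -126.6°

At s = jω = j825:
zero (s+825): 825 + j825 → |·| = √(825²+825²) = √1361250 ≈ 1166.7, ∠ = arctan(825/825) ≈ 45.00°
quadratic: (j825)² + 120·j825 + 10000 = -670625 + j99000 → |·| ≈ 6.7789e+05, ∠ ≈ 171.60°
|H| = 20000 · 1166.7 / 6.7789e+05 ≈ 34.422
Gain = 20 log₁₀(34.422) ≈ 30.74 dB
∠H = 45.00° − 171.60° = -126.60°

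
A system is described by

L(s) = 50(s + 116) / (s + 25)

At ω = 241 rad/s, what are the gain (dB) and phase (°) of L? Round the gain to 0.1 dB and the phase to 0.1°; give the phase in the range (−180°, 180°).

34.8 dB, -19.8°

At s = jω = j241:
zero (s+116): 116 + j241 → |·| = √(116²+241²) = √71537 ≈ 267.46, ∠ = arctan(241/116) ≈ 64.30°
pole (s+25): 25 + j241 → |·| = √(25²+241²) = √58706 ≈ 242.29, ∠ = arctan(241/25) ≈ 84.08°
|L| = 50 · 267.46 / 242.29 ≈ 55.194
Gain = 20 log₁₀(55.194) ≈ 34.84 dB
∠L = 64.30° − 84.08° = -19.78°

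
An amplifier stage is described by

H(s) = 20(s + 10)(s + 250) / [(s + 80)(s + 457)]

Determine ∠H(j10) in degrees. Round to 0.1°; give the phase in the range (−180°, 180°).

38.9°

At s = jω = j10:
zero (s+10): 10 + j10 → |·| = √(10²+10²) = √200 ≈ 14.142, ∠ = arctan(10/10) ≈ 45.00°
zero (s+250): 250 + j10 → |·| = √(250²+10²) = √62600 ≈ 250.2, ∠ = arctan(10/250) ≈ 2.29°
pole (s+80): 80 + j10 → |·| = √(80²+10²) = √6500 ≈ 80.623, ∠ = arctan(10/80) ≈ 7.13°
pole (s+457): 457 + j10 → |·| = √(457²+10²) = √208949 ≈ 457.11, ∠ = arctan(10/457) ≈ 1.25°
∠H = 47.29° − 8.38° = 38.91°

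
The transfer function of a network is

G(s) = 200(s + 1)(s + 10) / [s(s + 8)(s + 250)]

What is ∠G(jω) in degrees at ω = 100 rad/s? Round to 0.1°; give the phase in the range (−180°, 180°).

At s = jω = j100:
zero (s+1): 1 + j100 → |·| = √(1²+100²) = √10001 ≈ 100, ∠ = arctan(100/1) ≈ 89.43°
zero (s+10): 10 + j100 → |·| = √(10²+100²) = √10100 ≈ 100.5, ∠ = arctan(100/10) ≈ 84.29°
pole (s+8): 8 + j100 → |·| = √(8²+100²) = √10064 ≈ 100.32, ∠ = arctan(100/8) ≈ 85.43°
pole (s+250): 250 + j100 → |·| = √(250²+100²) = √72500 ≈ 269.26, ∠ = arctan(100/250) ≈ 21.80°
pole at origin: |s| = 100, ∠ = 90.00° (in denominator)
∠G = 173.72° − 197.23° = -23.51°

-23.5°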